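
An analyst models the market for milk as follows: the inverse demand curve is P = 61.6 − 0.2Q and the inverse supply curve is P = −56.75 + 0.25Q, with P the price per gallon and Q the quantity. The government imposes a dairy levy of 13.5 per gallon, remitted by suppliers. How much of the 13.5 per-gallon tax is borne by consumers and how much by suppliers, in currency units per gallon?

Consumers bear 6 per gallon; suppliers bear 7.5 per gallon.

Rewrite in direct form: Qd = 308 − 5P and Qs = 4P + 227.
Without the tax, 308 − 5P = 4P + 227 gives 9P = 81, so P* = 9 and Q* = 263.
With the tax collected from suppliers, supply shifts: Qs = 4(P − 13.5) + 227.
New equilibrium: consumers pay 15, suppliers receive 1.5, Q = 233. (Wedge: Pb − Ps = 13.5.)
Burden on consumers: 6; on suppliers: 7.5. (They sum to 13.5.)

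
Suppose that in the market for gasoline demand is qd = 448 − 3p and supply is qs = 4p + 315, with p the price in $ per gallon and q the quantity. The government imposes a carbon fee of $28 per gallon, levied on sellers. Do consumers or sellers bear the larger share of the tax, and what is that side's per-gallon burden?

Consumers bear the larger share: $16 per gallon.

Without the tax, 448 − 3p = 4p + 315 gives 7p = 133, so p* = $19 and q* = 391.
With the tax collected from sellers, supply shifts: qs = 4(p − 28) + 315.
Solving gives q = 343 with consumers paying $35 and sellers receiving $7 (the $28 wedge).
Per-gallon burden: consumers $16, sellers $12.
Consumers take the larger share because demand is less price-elastic here (demand slope 3 vs supply slope 4).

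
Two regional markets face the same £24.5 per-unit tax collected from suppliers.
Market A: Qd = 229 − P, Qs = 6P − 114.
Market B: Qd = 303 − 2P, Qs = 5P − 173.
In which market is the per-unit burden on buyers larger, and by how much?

Market A: pre-tax P* = £49, Q* = 180; post-tax Q = 159; per-unit burden on buyers = £21.
Market B: pre-tax P* = £68, Q* = 167; post-tax Q = 132; per-unit burden on buyers = £17.5.
Difference: £21 vs £17.5 → market A is larger by £3.5.

Market A, by £3.5.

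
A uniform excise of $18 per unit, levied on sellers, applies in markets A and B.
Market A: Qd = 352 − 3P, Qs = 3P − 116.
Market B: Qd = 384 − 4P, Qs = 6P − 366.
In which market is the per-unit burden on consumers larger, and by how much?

Market B, by $1.8.

Market A: pre-tax P* = $78, Q* = 118; post-tax Q = 91; per-unit burden on consumers = $9.
Market B: pre-tax P* = $75, Q* = 84; post-tax Q = 40.8; per-unit burden on consumers = $10.8.
Difference: $9 vs $10.8 → market B is larger by $1.8.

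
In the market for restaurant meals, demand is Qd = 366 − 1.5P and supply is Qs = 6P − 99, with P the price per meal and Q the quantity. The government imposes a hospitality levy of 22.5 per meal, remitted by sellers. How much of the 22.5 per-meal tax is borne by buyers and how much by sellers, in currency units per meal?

Buyers bear 18 per meal; sellers bear 4.5 per meal.

Without the tax, 366 − 1.5P = 6P − 99 gives 7.5P = 465, so P* = 62 and Q* = 273.
With the tax collected from sellers, supply shifts: Qs = 6(P − 22.5) − 99.
Solving gives Q = 246 with buyers paying 80 and sellers receiving 57.5 (the 22.5 wedge).
Burden on buyers: 18; on sellers: 4.5. (They sum to 22.5.)
The less price-elastic side of the market bears the larger share of a per-unit tax.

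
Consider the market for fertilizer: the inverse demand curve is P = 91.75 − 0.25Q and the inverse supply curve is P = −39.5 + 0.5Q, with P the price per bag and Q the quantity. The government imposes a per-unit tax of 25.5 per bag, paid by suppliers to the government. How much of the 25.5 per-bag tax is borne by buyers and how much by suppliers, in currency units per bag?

Inverting to Q(P) form: Qd = 367 − 4P; Qs = 2P + 79.
Without the tax, 367 − 4P = 2P + 79 gives 6P = 288, so P* = 48 and Q* = 175.
With the tax collected from suppliers, supply shifts: Qs = 2(P − 25.5) + 79.
New equilibrium: buyers pay 56.5, suppliers receive 31, Q = 141. (Wedge: Pb − Ps = 25.5.)
Burden on buyers: 8.5; on suppliers: 17. (They sum to 25.5.)

Buyers bear 8.5 per bag; suppliers bear 17 per bag.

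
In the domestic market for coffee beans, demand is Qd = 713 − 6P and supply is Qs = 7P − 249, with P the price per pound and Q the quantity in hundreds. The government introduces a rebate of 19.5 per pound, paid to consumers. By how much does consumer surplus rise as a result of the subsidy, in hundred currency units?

Consumer surplus rises by 3155.25 hundred.

Without the subsidy, 713 − 6P = 7P − 249 gives 13P = 962, so P* = 74 and Q* = 269.
With a per-unit subsidy paid to consumers, each effectively pays P − 19.5, so demand becomes Qd = 713 − 6(P − 19.5).
New equilibrium: consumers pay 63.5, suppliers receive 83, Q = 332. (Wedge: Pb − Ps = −19.5.)
ΔCS is the trapezoid between Q = 332 and Q = 269 of height 10.5: ½ · (269 + 332) · 10.5 = 3155.25.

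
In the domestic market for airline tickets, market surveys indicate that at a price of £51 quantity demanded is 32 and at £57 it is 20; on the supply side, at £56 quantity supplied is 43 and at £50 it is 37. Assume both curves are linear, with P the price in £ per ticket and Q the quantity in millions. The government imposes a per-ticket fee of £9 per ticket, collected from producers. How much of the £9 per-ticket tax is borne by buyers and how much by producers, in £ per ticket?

Demand slope: (20 − 32)/(57 − 51) = -2, so Qd = 134 − 2P.
Supply slope: (37 − 43)/(50 − 56) = 1, so Qs = P − 13.
Before the tax: set 134 − 2P = P − 13 → P* = £49, Q* = 36.
With the tax collected from producers, supply shifts: Qs = (P − 9) − 13.
Solving gives Q = 30 with buyers paying £52 and producers receiving £43 (the £9 wedge).
Burden on buyers: £3; on producers: £6. (They sum to £9.)

Buyers bear £3 per ticket; producers bear £6 per ticket.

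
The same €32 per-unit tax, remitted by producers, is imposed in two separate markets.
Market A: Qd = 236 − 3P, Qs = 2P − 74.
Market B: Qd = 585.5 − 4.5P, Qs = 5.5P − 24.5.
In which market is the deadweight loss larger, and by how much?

Market A: pre-tax P* = €62, Q* = 50; post-tax Q = 11.6; deadweight loss = €614.4.
Market B: pre-tax P* = €61, Q* = 311; post-tax Q = 231.8; deadweight loss = €1267.2.
Difference: €614.4 vs €1267.2 → market B is larger by €652.8.

Market B, by €652.8.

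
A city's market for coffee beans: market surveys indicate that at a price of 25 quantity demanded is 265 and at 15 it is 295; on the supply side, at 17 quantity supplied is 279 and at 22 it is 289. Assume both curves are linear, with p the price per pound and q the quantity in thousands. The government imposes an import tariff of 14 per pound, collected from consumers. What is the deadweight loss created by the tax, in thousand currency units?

Demand slope: (295 − 265)/(15 − 25) = -3, so qd = 340 − 3p.
Supply slope: (289 − 279)/(22 − 17) = 2, so qs = 2p + 245.
Without the tax, 340 − 3p = 2p + 245 gives 5p = 95, so p* = 19 and q* = 283.
With the tax collected from consumers, demand (in seller-price terms) shifts: qd = 340 − 3(p + 14).
New equilibrium: consumers pay 24.6, producers receive 10.6, q = 266.2. (Wedge: pb − ps = 14.)
Quantity falls by |ΔQ| = |283 − 266.2| = 16.8.
DWL = ½ · t · |ΔQ| = ½ · 14 · 16.8 = 117.6.

Deadweight loss = 117.6 thousand.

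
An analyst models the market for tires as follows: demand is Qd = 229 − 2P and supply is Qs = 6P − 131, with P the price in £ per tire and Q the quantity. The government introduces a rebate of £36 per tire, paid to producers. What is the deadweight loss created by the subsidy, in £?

Without the subsidy, 229 − 2P = 6P − 131 gives 8P = 360, so P* = £45 and Q* = 139.
With a per-unit subsidy paid to producers, each receives P + 36 per unit sold, so supply becomes Qs = 6(P + 36) − 131.
Solving gives Q = 193 with consumers paying £18 and producers receiving £54 (the £36 wedge).
Quantity rises by |ΔQ| = |139 − 193| = 54.
DWL = ½ · t · |ΔQ| = ½ · 36 · 54 = £972.

Deadweight loss = £972.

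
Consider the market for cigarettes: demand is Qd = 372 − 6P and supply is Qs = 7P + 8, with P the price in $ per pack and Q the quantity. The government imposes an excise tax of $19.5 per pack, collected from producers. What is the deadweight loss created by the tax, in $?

Deadweight loss = $614.25.

Before the tax: set 372 − 6P = 7P + 8 → P* = $28, Q* = 204.
With the tax collected from producers, supply shifts: Qs = 7(P − 19.5) + 8.
New equilibrium: consumers pay $38.5, producers receive $19, Q = 141. (Wedge: Pb − Ps = 19.5.)
Quantity falls by |ΔQ| = |204 − 141| = 63.
DWL = ½ · t · |ΔQ| = ½ · 19.5 · 63 = $614.25.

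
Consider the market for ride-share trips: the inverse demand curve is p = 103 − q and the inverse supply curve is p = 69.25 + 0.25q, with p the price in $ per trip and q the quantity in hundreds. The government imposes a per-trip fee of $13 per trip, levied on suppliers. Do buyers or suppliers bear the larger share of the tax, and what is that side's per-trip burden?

Inverting to q(p) form: qd = 103 − p; qs = 4p − 277.
Without the tax, 103 − p = 4p − 277 gives 5p = 380, so p* = $76 and q* = 27.
With the tax collected from suppliers, supply shifts: qs = 4(p − 13) − 277.
Solving gives q = 16.6 with buyers paying $86.4 and suppliers receiving $73.4 (the $13 wedge).
Per-trip burden: buyers $10.4, suppliers $2.6.
Buyers take the larger share because demand is less price-elastic here (demand slope 1 vs supply slope 4).

Buyers bear the larger share: $10.4 per trip.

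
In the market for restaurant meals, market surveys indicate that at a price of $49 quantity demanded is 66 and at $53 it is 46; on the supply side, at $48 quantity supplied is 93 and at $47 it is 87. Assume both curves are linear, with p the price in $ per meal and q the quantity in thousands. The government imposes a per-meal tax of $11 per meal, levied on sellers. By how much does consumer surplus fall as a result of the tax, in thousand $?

Demand slope: (46 − 66)/(53 − 49) = -5, so qd = 311 − 5p.
Supply slope: (87 − 93)/(47 − 48) = 6, so qs = 6p − 195.
Before the tax: set 311 − 5p = 6p − 195 → p* = $46, q* = 81.
With the tax collected from sellers, supply shifts: qs = 6(p − 11) − 195.
Solving gives q = 51 with buyers paying $52 and sellers receiving $41 (the $11 wedge).
ΔCS is the trapezoid between Q = 51 and Q = 81 of height $6: ½ · (81 + 51) · 6 = $396.

Consumer surplus falls by $396 thousand.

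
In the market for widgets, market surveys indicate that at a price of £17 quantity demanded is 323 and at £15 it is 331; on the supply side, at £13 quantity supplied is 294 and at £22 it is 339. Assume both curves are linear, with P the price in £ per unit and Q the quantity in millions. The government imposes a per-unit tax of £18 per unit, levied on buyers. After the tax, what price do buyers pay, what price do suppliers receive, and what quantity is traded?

Buyers pay £28; suppliers receive £10; quantity = 279.

Demand slope: (331 − 323)/(15 − 17) = -4, so Qd = 391 − 4P.
Supply slope: (339 − 294)/(22 − 13) = 5, so Qs = 5P + 229.
Without the tax, 391 − 4P = 5P + 229 gives 9P = 162, so P* = £18 and Q* = 319.
With the tax collected from buyers, demand (in seller-price terms) shifts: Qd = 391 − 4(P + 18).
New equilibrium: buyers pay £28, suppliers receive £10, Q = 279. (Wedge: Pb − Ps = 18.)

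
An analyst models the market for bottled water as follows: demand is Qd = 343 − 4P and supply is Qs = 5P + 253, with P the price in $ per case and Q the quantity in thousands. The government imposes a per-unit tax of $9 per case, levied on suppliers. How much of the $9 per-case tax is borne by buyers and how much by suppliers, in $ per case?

Without the tax, 343 − 4P = 5P + 253 gives 9P = 90, so P* = $10 and Q* = 303.
With the tax collected from suppliers, supply shifts: Qs = 5(P − 9) + 253.
New equilibrium: buyers pay $15, suppliers receive $6, Q = 283. (Wedge: Pb − Ps = 9.)
Burden on buyers: $5; on suppliers: $4. (They sum to $9.)

Buyers bear $5 per case; suppliers bear $4 per case.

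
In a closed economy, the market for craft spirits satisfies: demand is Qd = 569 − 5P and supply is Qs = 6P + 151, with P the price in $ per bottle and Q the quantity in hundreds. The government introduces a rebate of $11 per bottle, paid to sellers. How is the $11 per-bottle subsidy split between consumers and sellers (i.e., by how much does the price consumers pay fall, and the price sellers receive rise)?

Without the subsidy, 569 − 5P = 6P + 151 gives 11P = 418, so P* = $38 and Q* = 379.
With a per-unit subsidy paid to sellers, each receives P + 11 per unit sold, so supply becomes Qs = 6(P + 11) + 151.
Solving gives Q = 409 with consumers paying $32 and sellers receiving $43 (the $11 wedge).
Gain to consumers: $6; to sellers: $5. (They sum to $11.)

Consumers gain $6 per bottle; sellers gain $5 per bottle.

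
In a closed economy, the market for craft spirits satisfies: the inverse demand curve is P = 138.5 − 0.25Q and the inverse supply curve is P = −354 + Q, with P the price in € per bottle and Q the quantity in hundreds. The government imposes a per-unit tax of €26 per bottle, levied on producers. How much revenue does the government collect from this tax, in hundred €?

Inverting to Q(P) form: Qd = 554 − 4P; Qs = P + 354.
Without the tax, 554 − 4P = P + 354 gives 5P = 200, so P* = €40 and Q* = 394.
With the tax collected from producers, supply shifts: Qs = (P − 26) + 354.
Solving gives Q = 373.2 with buyers paying €45.2 and producers receiving €19.2 (the €26 wedge).
Revenue = t · Q = 26 · 373.2 = €9703.2.

Tax revenue = €9703.2 hundred.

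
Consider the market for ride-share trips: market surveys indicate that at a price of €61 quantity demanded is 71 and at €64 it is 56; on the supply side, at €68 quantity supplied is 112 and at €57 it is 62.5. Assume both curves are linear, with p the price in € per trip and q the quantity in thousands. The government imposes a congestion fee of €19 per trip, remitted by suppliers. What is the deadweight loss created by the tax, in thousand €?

Demand slope: (56 − 71)/(64 − 61) = -5, so qd = 376 − 5p.
Supply slope: (62.5 − 112)/(57 − 68) = 4.5, so qs = 4.5p − 194.
Before the tax: set 376 − 5p = 4.5p − 194 → p* = €60, q* = 76.
With the tax collected from suppliers, supply shifts: qs = 4.5(p − 19) − 194.
Solving gives q = 31 with consumers paying €69 and suppliers receiving €50 (the €19 wedge).
Quantity falls by |ΔQ| = |76 − 31| = 45.
DWL = ½ · t · |ΔQ| = ½ · 19 · 45 = €427.5.

Deadweight loss = €427.5 thousand.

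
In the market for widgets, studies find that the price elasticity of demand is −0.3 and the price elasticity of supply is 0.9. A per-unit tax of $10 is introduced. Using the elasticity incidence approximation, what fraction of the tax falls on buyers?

Incidence ratio: buyers' share ≈ εs / (εs + |εd|) = 0.9 / (0.9 + 0.3) = 0.75.
Supply is the more elastic side, so buyers bear the larger share.

Buyers' share ≈ 0.75.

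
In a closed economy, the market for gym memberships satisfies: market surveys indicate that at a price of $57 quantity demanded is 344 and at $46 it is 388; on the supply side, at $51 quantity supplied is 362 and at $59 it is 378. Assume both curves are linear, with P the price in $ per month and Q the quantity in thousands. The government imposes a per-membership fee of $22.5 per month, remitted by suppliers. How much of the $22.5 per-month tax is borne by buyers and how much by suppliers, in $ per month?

Demand slope: (388 − 344)/(46 − 57) = -4, so Qd = 572 − 4P.
Supply slope: (378 − 362)/(59 − 51) = 2, so Qs = 2P + 260.
Before the tax: set 572 − 4P = 2P + 260 → P* = $52, Q* = 364.
With the tax collected from suppliers, supply shifts: Qs = 2(P − 22.5) + 260.
New equilibrium: buyers pay $59.5, suppliers receive $37, Q = 334. (Wedge: Pb − Ps = 22.5.)
Burden on buyers: $7.5; on suppliers: $15. (They sum to $22.5.)
The less price-elastic side of the market bears the larger share of a per-unit tax.

Buyers bear $7.5 per month; suppliers bear $15 per month.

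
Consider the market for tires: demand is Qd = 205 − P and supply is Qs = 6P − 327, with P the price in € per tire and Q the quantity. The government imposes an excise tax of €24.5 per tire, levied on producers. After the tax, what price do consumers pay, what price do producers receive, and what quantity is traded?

Consumers pay €97; producers receive €72.5; quantity = 108.

Without the tax, 205 − P = 6P − 327 gives 7P = 532, so P* = €76 and Q* = 129.
With the tax collected from producers, supply shifts: Qs = 6(P − 24.5) − 327.
Solving gives Q = 108 with consumers paying €97 and producers receiving €72.5 (the €24.5 wedge).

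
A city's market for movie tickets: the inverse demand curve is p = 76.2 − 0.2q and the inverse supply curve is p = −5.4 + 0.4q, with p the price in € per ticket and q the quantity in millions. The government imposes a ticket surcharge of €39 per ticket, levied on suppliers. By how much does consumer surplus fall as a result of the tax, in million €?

Consumer surplus falls by €1345.5 million.

Rewrite in direct form: qd = 381 − 5p and qs = 2.5p + 13.5.
Without the tax, 381 − 5p = 2.5p + 13.5 gives 7.5p = 367.5, so p* = €49 and q* = 136.
With the tax collected from suppliers, supply shifts: qs = 2.5(p − 39) + 13.5.
Solving gives q = 71 with consumers paying €62 and suppliers receiving €23 (the €39 wedge).
ΔCS is the trapezoid between Q = 71 and Q = 136 of height €13: ½ · (136 + 71) · 13 = €1345.5.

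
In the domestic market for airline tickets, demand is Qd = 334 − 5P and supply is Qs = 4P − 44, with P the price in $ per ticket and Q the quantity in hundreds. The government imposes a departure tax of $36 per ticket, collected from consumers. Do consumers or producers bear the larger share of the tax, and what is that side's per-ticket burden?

Producers bear the larger share: $20 per ticket.

Before the tax: set 334 − 5P = 4P − 44 → P* = $42, Q* = 124.
With the tax collected from consumers, demand (in seller-price terms) shifts: Qd = 334 − 5(P + 36).
New equilibrium: consumers pay $58, producers receive $22, Q = 44. (Wedge: Pb − Ps = 36.)
Per-ticket burden: consumers $16, producers $20.
Producers take the larger share because supply is less price-elastic here (demand slope 5 vs supply slope 4).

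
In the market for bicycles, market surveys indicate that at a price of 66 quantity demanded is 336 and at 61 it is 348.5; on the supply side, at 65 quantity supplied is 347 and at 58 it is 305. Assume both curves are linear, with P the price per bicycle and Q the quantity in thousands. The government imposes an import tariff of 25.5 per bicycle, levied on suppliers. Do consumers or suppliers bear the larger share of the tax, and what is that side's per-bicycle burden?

Consumers bear the larger share: 18 per bicycle.

Demand slope: (348.5 − 336)/(61 − 66) = -2.5, so Qd = 501 − 2.5P.
Supply slope: (305 − 347)/(58 − 65) = 6, so Qs = 6P − 43.
Before the tax: set 501 − 2.5P = 6P − 43 → P* = 64, Q* = 341.
With the tax collected from suppliers, supply shifts: Qs = 6(P − 25.5) − 43.
Solving gives Q = 296 with consumers paying 82 and suppliers receiving 56.5 (the 25.5 wedge).
Per-bicycle burden: consumers 18, suppliers 7.5.
Consumers take the larger share because demand is less price-elastic here (demand slope 2.5 vs supply slope 6).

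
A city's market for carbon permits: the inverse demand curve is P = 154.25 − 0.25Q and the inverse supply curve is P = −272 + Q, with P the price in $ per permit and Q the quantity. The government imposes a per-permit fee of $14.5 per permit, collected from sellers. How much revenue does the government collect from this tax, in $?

Rewrite in direct form: Qd = 617 − 4P and Qs = P + 272.
Without the tax, 617 − 4P = P + 272 gives 5P = 345, so P* = $69 and Q* = 341.
With the tax collected from sellers, supply shifts: Qs = (P − 14.5) + 272.
New equilibrium: buyers pay $71.9, sellers receive $57.4, Q = 329.4. (Wedge: Pb − Ps = 14.5.)
Revenue = t · Q = 14.5 · 329.4 = $4776.3.

Tax revenue = $4776.3.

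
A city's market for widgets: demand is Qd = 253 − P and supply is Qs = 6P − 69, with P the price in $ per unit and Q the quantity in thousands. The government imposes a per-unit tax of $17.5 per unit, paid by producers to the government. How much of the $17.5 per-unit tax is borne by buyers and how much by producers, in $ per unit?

Before the tax: set 253 − P = 6P − 69 → P* = $46, Q* = 207.
With the tax collected from producers, supply shifts: Qs = 6(P − 17.5) − 69.
New equilibrium: buyers pay $61, producers receive $43.5, Q = 192. (Wedge: Pb − Ps = 17.5.)
Burden on buyers: $15; on producers: $2.5. (They sum to $17.5.)

Buyers bear $15 per unit; producers bear $2.5 per unit.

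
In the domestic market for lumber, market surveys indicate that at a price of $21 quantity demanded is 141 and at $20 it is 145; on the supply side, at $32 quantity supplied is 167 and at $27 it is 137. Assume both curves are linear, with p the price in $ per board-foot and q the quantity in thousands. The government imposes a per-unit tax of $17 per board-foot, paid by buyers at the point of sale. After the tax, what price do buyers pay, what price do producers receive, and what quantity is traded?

Buyers pay $35.2; producers receive $18.2; quantity = 84.2.

Demand slope: (145 − 141)/(20 − 21) = -4, so qd = 225 − 4p.
Supply slope: (137 − 167)/(27 − 32) = 6, so qs = 6p − 25.
Without the tax, 225 − 4p = 6p − 25 gives 10p = 250, so p* = $25 and q* = 125.
With the tax collected from buyers, demand (in seller-price terms) shifts: qd = 225 − 4(p + 17).
New equilibrium: buyers pay $35.2, producers receive $18.2, q = 84.2. (Wedge: pb − ps = 17.)
The less price-elastic side of the market bears the larger share of a per-unit tax.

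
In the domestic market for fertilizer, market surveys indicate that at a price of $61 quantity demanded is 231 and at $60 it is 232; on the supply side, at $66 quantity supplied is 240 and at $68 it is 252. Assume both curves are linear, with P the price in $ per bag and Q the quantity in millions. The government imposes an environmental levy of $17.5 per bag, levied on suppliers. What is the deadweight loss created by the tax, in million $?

Demand slope: (232 − 231)/(60 − 61) = -1, so Qd = 292 − P.
Supply slope: (252 − 240)/(68 − 66) = 6, so Qs = 6P − 156.
Before the tax: set 292 − P = 6P − 156 → P* = $64, Q* = 228.
With the tax collected from suppliers, supply shifts: Qs = 6(P − 17.5) − 156.
New equilibrium: consumers pay $79, suppliers receive $61.5, Q = 213. (Wedge: Pb − Ps = 17.5.)
Quantity falls by |ΔQ| = |228 − 213| = 15.
DWL = ½ · t · |ΔQ| = ½ · 17.5 · 15 = $131.25.

Deadweight loss = $131.25 million.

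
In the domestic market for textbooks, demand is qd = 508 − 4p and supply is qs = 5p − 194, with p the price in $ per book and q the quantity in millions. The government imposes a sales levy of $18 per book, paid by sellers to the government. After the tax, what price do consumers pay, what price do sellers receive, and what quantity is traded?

Before the tax: set 508 − 4p = 5p − 194 → p* = $78, q* = 196.
With the tax collected from sellers, supply shifts: qs = 5(p − 18) − 194.
Solving gives q = 156 with consumers paying $88 and sellers receiving $70 (the $18 wedge).
The less price-elastic side of the market bears the larger share of a per-unit tax.

Consumers pay $88; sellers receive $70; quantity = 156.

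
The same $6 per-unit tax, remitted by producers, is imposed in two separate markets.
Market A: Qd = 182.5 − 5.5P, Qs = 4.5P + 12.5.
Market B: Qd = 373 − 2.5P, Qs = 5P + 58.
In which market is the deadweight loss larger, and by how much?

Market A: pre-tax P* = $17, Q* = 89; post-tax Q = 74.15; deadweight loss = $44.55.
Market B: pre-tax P* = $42, Q* = 268; post-tax Q = 258; deadweight loss = $30.
Difference: $44.55 vs $30 → market A is larger by $14.55.

Market A, by $14.55.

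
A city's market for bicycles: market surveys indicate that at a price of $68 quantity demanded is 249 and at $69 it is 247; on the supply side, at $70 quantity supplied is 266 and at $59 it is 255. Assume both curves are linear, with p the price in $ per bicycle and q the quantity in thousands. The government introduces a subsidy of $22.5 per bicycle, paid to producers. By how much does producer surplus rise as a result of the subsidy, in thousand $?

Demand slope: (247 − 249)/(69 − 68) = -2, so qd = 385 − 2p.
Supply slope: (255 − 266)/(59 − 70) = 1, so qs = p + 196.
Before the subsidy: set 385 − 2p = p + 196 → p* = $63, q* = 259.
With a per-unit subsidy paid to producers, each receives p + 22.5 per unit sold, so supply becomes qs = (p + 22.5) + 196.
Solving gives q = 274 with consumers paying $55.5 and producers receiving $78 (the $22.5 wedge).
ΔPS is the trapezoid between Q = 274 and Q = 259 of height $15: ½ · (259 + 274) · 15 = $3997.5.

Producer surplus rises by $3997.5 thousand.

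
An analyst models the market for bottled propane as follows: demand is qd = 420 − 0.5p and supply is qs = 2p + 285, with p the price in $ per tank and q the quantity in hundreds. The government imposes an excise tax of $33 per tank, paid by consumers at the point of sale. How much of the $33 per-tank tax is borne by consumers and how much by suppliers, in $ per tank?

Consumers bear $26.4 per tank; suppliers bear $6.6 per tank.

Before the tax: set 420 − 0.5p = 2p + 285 → p* = $54, q* = 393.
With the tax collected from consumers, demand (in seller-price terms) shifts: qd = 420 − 0.5(p + 33).
Solving gives q = 379.8 with consumers paying $80.4 and suppliers receiving $47.4 (the $33 wedge).
Burden on consumers: $26.4; on suppliers: $6.6. (They sum to $33.)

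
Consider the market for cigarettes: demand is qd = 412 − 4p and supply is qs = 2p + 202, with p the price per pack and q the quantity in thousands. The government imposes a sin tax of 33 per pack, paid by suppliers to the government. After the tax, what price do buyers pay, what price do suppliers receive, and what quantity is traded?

Without the tax, 412 − 4p = 2p + 202 gives 6p = 210, so p* = 35 and q* = 272.
With the tax collected from suppliers, supply shifts: qs = 2(p − 33) + 202.
Solving gives q = 228 with buyers paying 46 and suppliers receiving 13 (the 33 wedge).

Buyers pay 46; suppliers receive 13; quantity = 228.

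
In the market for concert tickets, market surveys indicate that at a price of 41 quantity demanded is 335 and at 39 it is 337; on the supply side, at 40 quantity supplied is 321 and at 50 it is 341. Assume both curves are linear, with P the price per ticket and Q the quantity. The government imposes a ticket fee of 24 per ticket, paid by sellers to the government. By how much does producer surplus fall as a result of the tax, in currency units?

Demand slope: (337 − 335)/(39 − 41) = -1, so Qd = 376 − P.
Supply slope: (341 − 321)/(50 − 40) = 2, so Qs = 2P + 241.
Without the tax, 376 − P = 2P + 241 gives 3P = 135, so P* = 45 and Q* = 331.
With the tax collected from sellers, supply shifts: Qs = 2(P − 24) + 241.
Solving gives Q = 315 with buyers paying 61 and sellers receiving 37 (the 24 wedge).
ΔPS is the trapezoid between Q = 315 and Q = 331 of height 8: ½ · (331 + 315) · 8 = 2584.

Producer surplus falls by 2584.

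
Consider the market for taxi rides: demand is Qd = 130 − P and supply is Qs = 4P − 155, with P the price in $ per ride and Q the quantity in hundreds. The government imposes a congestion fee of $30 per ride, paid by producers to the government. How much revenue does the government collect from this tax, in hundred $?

Tax revenue = $1470 hundred.

Without the tax, 130 − P = 4P − 155 gives 5P = 285, so P* = $57 and Q* = 73.
With the tax collected from producers, supply shifts: Qs = 4(P − 30) − 155.
New equilibrium: consumers pay $81, producers receive $51, Q = 49. (Wedge: Pb − Ps = 30.)
Revenue = t · Q = 30 · 49 = $1470.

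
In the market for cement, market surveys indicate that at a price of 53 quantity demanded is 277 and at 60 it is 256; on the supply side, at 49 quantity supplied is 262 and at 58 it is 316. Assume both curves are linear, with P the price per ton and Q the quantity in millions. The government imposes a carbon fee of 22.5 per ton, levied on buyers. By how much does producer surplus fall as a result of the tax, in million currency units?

Demand slope: (256 − 277)/(60 − 53) = -3, so Qd = 436 − 3P.
Supply slope: (316 − 262)/(58 − 49) = 6, so Qs = 6P − 32.
Without the tax, 436 − 3P = 6P − 32 gives 9P = 468, so P* = 52 and Q* = 280.
With the tax collected from buyers, demand (in seller-price terms) shifts: Qd = 436 − 3(P + 22.5).
Solving gives Q = 235 with buyers paying 67 and suppliers receiving 44.5 (the 22.5 wedge).
ΔPS is the trapezoid between Q = 235 and Q = 280 of height 7.5: ½ · (280 + 235) · 7.5 = 1931.25.

Producer surplus falls by 1931.25 million.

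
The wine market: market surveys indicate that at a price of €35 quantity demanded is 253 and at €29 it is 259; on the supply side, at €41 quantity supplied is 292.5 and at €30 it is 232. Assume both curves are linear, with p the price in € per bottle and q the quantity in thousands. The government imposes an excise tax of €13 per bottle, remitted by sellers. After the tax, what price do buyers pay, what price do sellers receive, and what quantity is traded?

Buyers pay €45; sellers receive €32; quantity = 243.

Demand slope: (259 − 253)/(29 − 35) = -1, so qd = 288 − p.
Supply slope: (232 − 292.5)/(30 − 41) = 5.5, so qs = 5.5p + 67.
Without the tax, 288 − p = 5.5p + 67 gives 6.5p = 221, so p* = €34 and q* = 254.
With the tax collected from sellers, supply shifts: qs = 5.5(p − 13) + 67.
Solving gives q = 243 with buyers paying €45 and sellers receiving €32 (the €13 wedge).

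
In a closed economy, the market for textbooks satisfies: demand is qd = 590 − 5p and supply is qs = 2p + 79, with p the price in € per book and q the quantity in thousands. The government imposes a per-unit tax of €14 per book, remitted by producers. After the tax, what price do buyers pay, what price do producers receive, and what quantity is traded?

Before the tax: set 590 − 5p = 2p + 79 → p* = €73, q* = 225.
With the tax collected from producers, supply shifts: qs = 2(p − 14) + 79.
New equilibrium: buyers pay €77, producers receive €63, q = 205. (Wedge: pb − ps = 14.)
The less price-elastic side of the market bears the larger share of a per-unit tax.

Buyers pay €77; producers receive €63; quantity = 205.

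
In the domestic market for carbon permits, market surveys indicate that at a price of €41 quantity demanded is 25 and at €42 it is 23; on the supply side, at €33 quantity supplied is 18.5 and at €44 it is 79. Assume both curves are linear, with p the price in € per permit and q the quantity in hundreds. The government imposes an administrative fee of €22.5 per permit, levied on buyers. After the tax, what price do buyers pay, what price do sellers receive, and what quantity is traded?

Buyers pay €52.5; sellers receive €30; quantity = 2.

Demand slope: (23 − 25)/(42 − 41) = -2, so qd = 107 − 2p.
Supply slope: (79 − 18.5)/(44 − 33) = 5.5, so qs = 5.5p − 163.
Before the tax: set 107 − 2p = 5.5p − 163 → p* = €36, q* = 35.
With the tax collected from buyers, demand (in seller-price terms) shifts: qd = 107 − 2(p + 22.5).
New equilibrium: buyers pay €52.5, sellers receive €30, q = 2. (Wedge: pb − ps = 22.5.)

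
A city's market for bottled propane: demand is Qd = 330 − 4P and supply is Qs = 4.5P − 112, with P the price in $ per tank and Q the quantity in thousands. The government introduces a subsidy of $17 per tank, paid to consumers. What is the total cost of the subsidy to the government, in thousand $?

Before the subsidy: set 330 − 4P = 4.5P − 112 → P* = $52, Q* = 122.
With a per-unit subsidy paid to consumers, each effectively pays P − 17, so demand becomes Qd = 330 − 4(P − 17).
Solving gives Q = 158 with consumers paying $43 and sellers receiving $60 (the $17 wedge).
Outlay = t · Q = 17 · 158 = $2686.

Government outlay = $2686 thousand.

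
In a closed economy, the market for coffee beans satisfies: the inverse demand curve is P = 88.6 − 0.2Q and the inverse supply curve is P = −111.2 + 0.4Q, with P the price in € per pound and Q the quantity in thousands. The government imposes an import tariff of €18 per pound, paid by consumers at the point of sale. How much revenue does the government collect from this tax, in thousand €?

Rewrite in direct form: Qd = 443 − 5P and Qs = 2.5P + 278.
Before the tax: set 443 − 5P = 2.5P + 278 → P* = €22, Q* = 333.
With the tax collected from consumers, demand (in seller-price terms) shifts: Qd = 443 − 5(P + 18).
Solving gives Q = 303 with consumers paying €28 and sellers receiving €10 (the €18 wedge).
Revenue = t · Q = 18 · 303 = €5454.

Tax revenue = €5454 thousand.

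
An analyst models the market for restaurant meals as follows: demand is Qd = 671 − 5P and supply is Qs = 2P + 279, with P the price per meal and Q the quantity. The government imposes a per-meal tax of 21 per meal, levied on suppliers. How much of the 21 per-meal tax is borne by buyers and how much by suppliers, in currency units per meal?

Buyers bear 6 per meal; suppliers bear 15 per meal.

Without the tax, 671 − 5P = 2P + 279 gives 7P = 392, so P* = 56 and Q* = 391.
With the tax collected from suppliers, supply shifts: Qs = 2(P − 21) + 279.
New equilibrium: buyers pay 62, suppliers receive 41, Q = 361. (Wedge: Pb − Ps = 21.)
Burden on buyers: 6; on suppliers: 15. (They sum to 21.)
The less price-elastic side of the market bears the larger share of a per-unit tax.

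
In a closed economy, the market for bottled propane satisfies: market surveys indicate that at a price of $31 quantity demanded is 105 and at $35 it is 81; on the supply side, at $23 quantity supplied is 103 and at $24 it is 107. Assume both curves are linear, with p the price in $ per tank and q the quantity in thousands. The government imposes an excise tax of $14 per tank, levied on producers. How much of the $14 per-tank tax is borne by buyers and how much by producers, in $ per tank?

Demand slope: (81 − 105)/(35 − 31) = -6, so qd = 291 − 6p.
Supply slope: (107 − 103)/(24 − 23) = 4, so qs = 4p + 11.
Without the tax, 291 − 6p = 4p + 11 gives 10p = 280, so p* = $28 and q* = 123.
With the tax collected from producers, supply shifts: qs = 4(p − 14) + 11.
New equilibrium: buyers pay $33.6, producers receive $19.6, q = 89.4. (Wedge: pb − ps = 14.)
Burden on buyers: $5.6; on producers: $8.4. (They sum to $14.)
The less price-elastic side of the market bears the larger share of a per-unit tax.

Buyers bear $5.6 per tank; producers bear $8.4 per tank.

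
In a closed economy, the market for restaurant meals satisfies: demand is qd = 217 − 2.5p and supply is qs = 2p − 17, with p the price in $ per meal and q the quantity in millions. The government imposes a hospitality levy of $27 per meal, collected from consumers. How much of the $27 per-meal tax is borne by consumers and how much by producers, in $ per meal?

Before the tax: set 217 − 2.5p = 2p − 17 → p* = $52, q* = 87.
With the tax collected from consumers, demand (in seller-price terms) shifts: qd = 217 − 2.5(p + 27).
New equilibrium: consumers pay $64, producers receive $37, q = 57. (Wedge: pb − ps = 27.)
Burden on consumers: $12; on producers: $15. (They sum to $27.)

Consumers bear $12 per meal; producers bear $15 per meal.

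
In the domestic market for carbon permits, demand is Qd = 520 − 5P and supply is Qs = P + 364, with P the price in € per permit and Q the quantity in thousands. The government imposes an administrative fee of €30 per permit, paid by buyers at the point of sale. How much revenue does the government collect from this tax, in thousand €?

Tax revenue = €10950 thousand.

Before the tax: set 520 − 5P = P + 364 → P* = €26, Q* = 390.
With the tax collected from buyers, demand (in seller-price terms) shifts: Qd = 520 − 5(P + 30).
New equilibrium: buyers pay €31, sellers receive €1, Q = 365. (Wedge: Pb − Ps = 30.)
Revenue = t · Q = 30 · 365 = €10950.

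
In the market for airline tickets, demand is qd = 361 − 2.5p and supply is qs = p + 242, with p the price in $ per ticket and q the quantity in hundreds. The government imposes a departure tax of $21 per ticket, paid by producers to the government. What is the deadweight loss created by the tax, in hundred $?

Before the tax: set 361 − 2.5p = p + 242 → p* = $34, q* = 276.
With the tax collected from producers, supply shifts: qs = (p − 21) + 242.
Solving gives q = 261 with consumers paying $40 and producers receiving $19 (the $21 wedge).
Quantity falls by |ΔQ| = |276 − 261| = 15.
DWL = ½ · t · |ΔQ| = ½ · 21 · 15 = $157.5.

Deadweight loss = $157.5 hundred.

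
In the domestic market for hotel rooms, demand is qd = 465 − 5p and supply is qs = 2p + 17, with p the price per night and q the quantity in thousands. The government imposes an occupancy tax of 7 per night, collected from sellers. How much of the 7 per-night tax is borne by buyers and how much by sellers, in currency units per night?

Before the tax: set 465 − 5p = 2p + 17 → p* = 64, q* = 145.
With the tax collected from sellers, supply shifts: qs = 2(p − 7) + 17.
Solving gives q = 135 with buyers paying 66 and sellers receiving 59 (the 7 wedge).
Burden on buyers: 2; on sellers: 5. (They sum to 7.)

Buyers bear 2 per night; sellers bear 5 per night.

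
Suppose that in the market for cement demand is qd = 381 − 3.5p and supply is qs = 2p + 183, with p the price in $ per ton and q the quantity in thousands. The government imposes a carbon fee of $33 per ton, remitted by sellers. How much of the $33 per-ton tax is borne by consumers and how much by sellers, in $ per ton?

Without the tax, 381 − 3.5p = 2p + 183 gives 5.5p = 198, so p* = $36 and q* = 255.
With the tax collected from sellers, supply shifts: qs = 2(p − 33) + 183.
Solving gives q = 213 with consumers paying $48 and sellers receiving $15 (the $33 wedge).
Burden on consumers: $12; on sellers: $21. (They sum to $33.)

Consumers bear $12 per ton; sellers bear $21 per ton.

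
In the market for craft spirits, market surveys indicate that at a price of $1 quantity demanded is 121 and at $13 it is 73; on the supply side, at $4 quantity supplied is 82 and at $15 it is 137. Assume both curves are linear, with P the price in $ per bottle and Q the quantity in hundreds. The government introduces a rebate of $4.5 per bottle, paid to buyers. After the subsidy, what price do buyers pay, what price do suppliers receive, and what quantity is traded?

Demand slope: (73 − 121)/(13 − 1) = -4, so Qd = 125 − 4P.
Supply slope: (137 − 82)/(15 − 4) = 5, so Qs = 5P + 62.
Before the subsidy: set 125 − 4P = 5P + 62 → P* = $7, Q* = 97.
With a per-unit subsidy paid to buyers, each effectively pays P − 4.5, so demand becomes Qd = 125 − 4(P − 4.5).
Solving gives Q = 107 with buyers paying $4.5 and suppliers receiving $9 (the $4.5 wedge).

Buyers pay $4.5; suppliers receive $9; quantity = 107.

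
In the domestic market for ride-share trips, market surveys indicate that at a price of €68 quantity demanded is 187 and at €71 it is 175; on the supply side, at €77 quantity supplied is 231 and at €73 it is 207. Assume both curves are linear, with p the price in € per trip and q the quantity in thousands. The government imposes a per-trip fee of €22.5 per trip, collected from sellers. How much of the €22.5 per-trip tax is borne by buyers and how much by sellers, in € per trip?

Demand slope: (175 − 187)/(71 − 68) = -4, so qd = 459 − 4p.
Supply slope: (207 − 231)/(73 − 77) = 6, so qs = 6p − 231.
Without the tax, 459 − 4p = 6p − 231 gives 10p = 690, so p* = €69 and q* = 183.
With the tax collected from sellers, supply shifts: qs = 6(p − 22.5) − 231.
Solving gives q = 129 with buyers paying €82.5 and sellers receiving €60 (the €22.5 wedge).
Burden on buyers: €13.5; on sellers: €9. (They sum to €22.5.)
The less price-elastic side of the market bears the larger share of a per-unit tax.

Buyers bear €13.5 per trip; sellers bear €9 per trip.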